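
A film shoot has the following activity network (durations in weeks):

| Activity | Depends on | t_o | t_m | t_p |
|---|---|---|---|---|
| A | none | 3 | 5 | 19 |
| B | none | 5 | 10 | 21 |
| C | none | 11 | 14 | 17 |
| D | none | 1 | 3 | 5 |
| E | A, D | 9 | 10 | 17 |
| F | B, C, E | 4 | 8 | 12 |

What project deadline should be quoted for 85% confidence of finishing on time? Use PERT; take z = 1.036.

29.4 weeks

te_A = (3 + 4·5 + 19)/6 = 42/6 = 7; σ²_A = ((19−3)/6)² = 7.111
te_B = (5 + 4·10 + 21)/6 = 66/6 = 11; σ²_B = ((21−5)/6)² = 7.111
te_C = (11 + 4·14 + 17)/6 = 84/6 = 14; σ²_C = ((17−11)/6)² = 1.000
te_D = (1 + 4·3 + 5)/6 = 18/6 = 3; σ²_D = ((5−1)/6)² = 0.444
te_E = (9 + 4·10 + 17)/6 = 66/6 = 11; σ²_E = ((17−9)/6)² = 1.778
te_F = (4 + 4·8 + 12)/6 = 48/6 = 8; σ²_F = ((12−4)/6)² = 1.778

Forward pass:
ES_A = 0; EF_A = 7
ES_B = 0; EF_B = 11
ES_C = 0; EF_C = 14
ES_D = 0; EF_D = 3
ES_E = max(EF_A=7, EF_D=3) = 7; EF_E = 7+11 = 18
ES_F = max(EF_B=11, EF_C=14, EF_E=18) = 18; EF_F = 18+8 = 26
Expected project duration μ = 26 weeks. Critical path: A → E → F.

Variance along critical path = 7.111 + 1.778 + 1.778 = 10.667; σ = 3.266 weeks.
D = μ + z·σ = 26 + 1.036·3.266 = 29.4 weeks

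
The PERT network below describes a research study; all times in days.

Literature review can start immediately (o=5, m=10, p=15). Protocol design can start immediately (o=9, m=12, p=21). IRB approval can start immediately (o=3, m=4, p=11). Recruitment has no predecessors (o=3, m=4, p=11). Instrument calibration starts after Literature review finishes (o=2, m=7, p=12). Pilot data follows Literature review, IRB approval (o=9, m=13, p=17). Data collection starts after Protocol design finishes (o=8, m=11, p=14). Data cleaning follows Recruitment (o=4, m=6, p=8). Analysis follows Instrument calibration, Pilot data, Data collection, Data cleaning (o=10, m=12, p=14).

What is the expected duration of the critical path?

te_Literature review = (5 + 4·10 + 15)/6 = 60/6 = 10
te_Protocol design = (9 + 4·12 + 21)/6 = 78/6 = 13
te_IRB approval = (3 + 4·4 + 11)/6 = 30/6 = 5
te_Recruitment = (3 + 4·4 + 11)/6 = 30/6 = 5
te_Instrument calibration = (2 + 4·7 + 12)/6 = 42/6 = 7
te_Pilot data = (9 + 4·13 + 17)/6 = 78/6 = 13
te_Data collection = (8 + 4·11 + 14)/6 = 66/6 = 11
te_Data cleaning = (4 + 4·6 + 8)/6 = 36/6 = 6
te_Analysis = (10 + 4·12 + 14)/6 = 72/6 = 12

Forward pass:
ES_Literature review = 0; EF_Literature review = 10
ES_Protocol design = 0; EF_Protocol design = 13
ES_IRB approval = 0; EF_IRB approval = 5
ES_Recruitment = 0; EF_Recruitment = 5
ES_Instrument calibration = 10; EF_Instrument calibration = 10+7 = 17
ES_Pilot data = max(EF_Literature review=10, EF_IRB approval=5) = 10; EF_Pilot data = 10+13 = 23
ES_Data collection = 13; EF_Data collection = 13+11 = 24
ES_Data cleaning = 5; EF_Data cleaning = 5+6 = 11
ES_Analysis = max(EF_Instrument calibration=17, EF_Pilot data=23, EF_Data collection=24, EF_Data cleaning=11) = 24; EF_Analysis = 24+12 = 36
Expected project duration μ = 36 days. Critical path: Protocol design → Data collection → Analysis.

36 days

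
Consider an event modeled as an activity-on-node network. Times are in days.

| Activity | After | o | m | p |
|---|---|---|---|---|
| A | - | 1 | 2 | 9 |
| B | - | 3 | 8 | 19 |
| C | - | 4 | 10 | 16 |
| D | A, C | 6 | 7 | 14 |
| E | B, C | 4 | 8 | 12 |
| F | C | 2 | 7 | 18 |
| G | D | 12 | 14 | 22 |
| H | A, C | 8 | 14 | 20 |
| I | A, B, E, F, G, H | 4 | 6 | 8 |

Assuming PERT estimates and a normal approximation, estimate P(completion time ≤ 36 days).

0.159

te_A = (1 + 4·2 + 9)/6 = 18/6 = 3; σ²_A = ((9−1)/6)² = 1.778
te_B = (3 + 4·8 + 19)/6 = 54/6 = 9; σ²_B = ((19−3)/6)² = 7.111
te_C = (4 + 4·10 + 16)/6 = 60/6 = 10; σ²_C = ((16−4)/6)² = 4.000
te_D = (6 + 4·7 + 14)/6 = 48/6 = 8; σ²_D = ((14−6)/6)² = 1.778
te_E = (4 + 4·8 + 12)/6 = 48/6 = 8; σ²_E = ((12−4)/6)² = 1.778
te_F = (2 + 4·7 + 18)/6 = 48/6 = 8; σ²_F = ((18−2)/6)² = 7.111
te_G = (12 + 4·14 + 22)/6 = 90/6 = 15; σ²_G = ((22−12)/6)² = 2.778
te_H = (8 + 4·14 + 20)/6 = 84/6 = 14; σ²_H = ((20−8)/6)² = 4.000
te_I = (4 + 4·6 + 8)/6 = 36/6 = 6; σ²_I = ((8−4)/6)² = 0.444

Forward pass:
ES_A = 0; EF_A = 3
ES_B = 0; EF_B = 9
ES_C = 0; EF_C = 10
ES_D = max(EF_A=3, EF_C=10) = 10; EF_D = 10+8 = 18
ES_E = max(EF_B=9, EF_C=10) = 10; EF_E = 10+8 = 18
ES_F = 10; EF_F = 10+8 = 18
ES_G = 18; EF_G = 18+15 = 33
ES_H = max(EF_A=3, EF_C=10) = 10; EF_H = 10+14 = 24
ES_I = max(EF_A=3, EF_B=9, EF_E=18, EF_F=18, EF_G=33, EF_H=24) = 33; EF_I = 33+6 = 39
Expected project duration μ = 39 days. Critical path: C → D → G → I.

Variance along critical path = 4.000 + 1.778 + 2.778 + 0.444 = 9.000; σ = √9.000 = 3.000 days.
Z = (36 − 39) / 3.000 = -1.000
P(T ≤ 36) = Φ(-1.000) ≈ 0.159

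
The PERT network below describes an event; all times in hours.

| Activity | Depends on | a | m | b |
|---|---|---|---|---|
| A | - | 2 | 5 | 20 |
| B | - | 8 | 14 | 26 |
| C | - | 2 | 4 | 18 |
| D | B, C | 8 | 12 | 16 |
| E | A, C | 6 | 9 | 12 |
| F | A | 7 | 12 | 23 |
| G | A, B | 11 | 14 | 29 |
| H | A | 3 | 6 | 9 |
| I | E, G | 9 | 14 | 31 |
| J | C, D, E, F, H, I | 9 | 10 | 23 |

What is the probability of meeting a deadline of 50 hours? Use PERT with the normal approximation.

te_A = (2 + 4·5 + 20)/6 = 42/6 = 7; σ²_A = ((20−2)/6)² = 9.000
te_B = (8 + 4·14 + 26)/6 = 90/6 = 15; σ²_B = ((26−8)/6)² = 9.000
te_C = (2 + 4·4 + 18)/6 = 36/6 = 6; σ²_C = ((18−2)/6)² = 7.111
te_D = (8 + 4·12 + 16)/6 = 72/6 = 12; σ²_D = ((16−8)/6)² = 1.778
te_E = (6 + 4·9 + 12)/6 = 54/6 = 9; σ²_E = ((12−6)/6)² = 1.000
te_F = (7 + 4·12 + 23)/6 = 78/6 = 13; σ²_F = ((23−7)/6)² = 7.111
te_G = (11 + 4·14 + 29)/6 = 96/6 = 16; σ²_G = ((29−11)/6)² = 9.000
te_H = (3 + 4·6 + 9)/6 = 36/6 = 6; σ²_H = ((9−3)/6)² = 1.000
te_I = (9 + 4·14 + 31)/6 = 96/6 = 16; σ²_I = ((31−9)/6)² = 13.444
te_J = (9 + 4·10 + 23)/6 = 72/6 = 12; σ²_J = ((23−9)/6)² = 5.444

Forward pass:
ES_A = 0; EF_A = 7
ES_B = 0; EF_B = 15
ES_C = 0; EF_C = 6
ES_D = max(EF_B=15, EF_C=6) = 15; EF_D = 15+12 = 27
ES_E = max(EF_A=7, EF_C=6) = 7; EF_E = 7+9 = 16
ES_F = 7; EF_F = 7+13 = 20
ES_G = max(EF_A=7, EF_B=15) = 15; EF_G = 15+16 = 31
ES_H = 7; EF_H = 7+6 = 13
ES_I = max(EF_E=16, EF_G=31) = 31; EF_I = 31+16 = 47
ES_J = max(EF_C=6, EF_D=27, EF_E=16, EF_F=20, EF_H=13, EF_I=47) = 47; EF_J = 47+12 = 59
Expected project duration μ = 59 hours. Critical path: B → G → I → J.

Variance along critical path = 9.000 + 9.000 + 13.444 + 5.444 = 36.889; σ = √36.889 = 6.074 hours.
Z = (50 − 59) / 6.074 = -1.482
P(T ≤ 50) = Φ(-1.482) ≈ 0.069

0.069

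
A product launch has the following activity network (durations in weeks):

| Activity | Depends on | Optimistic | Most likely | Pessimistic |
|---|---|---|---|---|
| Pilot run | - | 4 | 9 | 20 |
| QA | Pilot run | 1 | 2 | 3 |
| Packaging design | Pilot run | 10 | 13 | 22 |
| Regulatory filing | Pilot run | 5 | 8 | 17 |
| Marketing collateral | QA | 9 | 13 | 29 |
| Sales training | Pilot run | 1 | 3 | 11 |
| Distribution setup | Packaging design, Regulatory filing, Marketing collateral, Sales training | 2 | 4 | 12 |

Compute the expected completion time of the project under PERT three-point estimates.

te_Pilot run = (4 + 4·9 + 20)/6 = 60/6 = 10
te_QA = (1 + 4·2 + 3)/6 = 12/6 = 2
te_Packaging design = (10 + 4·13 + 22)/6 = 84/6 = 14
te_Regulatory filing = (5 + 4·8 + 17)/6 = 54/6 = 9
te_Marketing collateral = (9 + 4·13 + 29)/6 = 90/6 = 15
te_Sales training = (1 + 4·3 + 11)/6 = 24/6 = 4
te_Distribution setup = (2 + 4·4 + 12)/6 = 30/6 = 5

Forward pass:
ES_Pilot run = 0; EF_Pilot run = 10
ES_QA = 10; EF_QA = 10+2 = 12
ES_Packaging design = 10; EF_Packaging design = 10+14 = 24
ES_Regulatory filing = 10; EF_Regulatory filing = 10+9 = 19
ES_Marketing collateral = 12; EF_Marketing collateral = 12+15 = 27
ES_Sales training = 10; EF_Sales training = 10+4 = 14
ES_Distribution setup = max(EF_Packaging design=24, EF_Regulatory filing=19, EF_Marketing collateral=27, EF_Sales training=14) = 27; EF_Distribution setup = 27+5 = 32
Expected project duration μ = 32 weeks. Critical path: Pilot run → QA → Marketing collateral → Distribution setup.

32 weeks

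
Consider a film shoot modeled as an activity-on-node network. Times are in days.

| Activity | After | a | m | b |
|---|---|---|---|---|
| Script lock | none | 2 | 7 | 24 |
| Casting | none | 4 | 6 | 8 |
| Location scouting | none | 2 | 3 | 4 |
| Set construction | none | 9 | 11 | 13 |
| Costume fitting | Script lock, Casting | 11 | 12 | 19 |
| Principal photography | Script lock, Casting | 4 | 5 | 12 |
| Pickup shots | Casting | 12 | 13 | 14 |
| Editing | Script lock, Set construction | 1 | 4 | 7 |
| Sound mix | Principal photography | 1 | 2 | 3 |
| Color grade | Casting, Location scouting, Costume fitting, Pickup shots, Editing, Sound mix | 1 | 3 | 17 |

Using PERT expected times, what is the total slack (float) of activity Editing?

te_Script lock = (2 + 4·7 + 24)/6 = 54/6 = 9
te_Casting = (4 + 4·6 + 8)/6 = 36/6 = 6
te_Location scouting = (2 + 4·3 + 4)/6 = 18/6 = 3
te_Set construction = (9 + 4·11 + 13)/6 = 66/6 = 11
te_Costume fitting = (11 + 4·12 + 19)/6 = 78/6 = 13
te_Principal photography = (4 + 4·5 + 12)/6 = 36/6 = 6
te_Pickup shots = (12 + 4·13 + 14)/6 = 78/6 = 13
te_Editing = (1 + 4·4 + 7)/6 = 24/6 = 4
te_Sound mix = (1 + 4·2 + 3)/6 = 12/6 = 2
te_Color grade = (1 + 4·3 + 17)/6 = 30/6 = 5

Forward pass:
ES_Script lock = 0; EF_Script lock = 9
ES_Casting = 0; EF_Casting = 6
ES_Location scouting = 0; EF_Location scouting = 3
ES_Set construction = 0; EF_Set construction = 11
ES_Costume fitting = max(EF_Script lock=9, EF_Casting=6) = 9; EF_Costume fitting = 9+13 = 22
ES_Principal photography = max(EF_Script lock=9, EF_Casting=6) = 9; EF_Principal photography = 9+6 = 15
ES_Pickup shots = 6; EF_Pickup shots = 6+13 = 19
ES_Editing = max(EF_Script lock=9, EF_Set construction=11) = 11; EF_Editing = 11+4 = 15
ES_Sound mix = 15; EF_Sound mix = 15+2 = 17
ES_Color grade = max(EF_Casting=6, EF_Location scouting=3, EF_Costume fitting=22, EF_Pickup shots=19, EF_Editing=15, EF_Sound mix=17) = 22; EF_Color grade = 22+5 = 27
Expected project duration μ = 27 days. Critical path: Script lock → Costume fitting → Color grade.

Backward pass:
LF_Color grade = 27; LS_Color grade = 27−5 = 22
LF_Sound mix = LS_Color grade = 22; LS_Sound mix = 22−2 = 20
LF_Editing = LS_Color grade = 22; LS_Editing = 22−4 = 18
LF_Pickup shots = LS_Color grade = 22; LS_Pickup shots = 22−13 = 9
LF_Principal photography = LS_Sound mix = 20; LS_Principal photography = 20−6 = 14
LF_Costume fitting = LS_Color grade = 22; LS_Costume fitting = 22−13 = 9
LF_Set construction = LS_Editing = 18; LS_Set construction = 18−11 = 7
LF_Location scouting = LS_Color grade = 22; LS_Location scouting = 22−3 = 19
LF_Casting = min(LS_Costume fitting=9, LS_Principal photography=14, LS_Pickup shots=9, LS_Color grade=22) = 9; LS_Casting = 9−6 = 3
LF_Script lock = min(LS_Costume fitting=9, LS_Principal photography=14, LS_Editing=18) = 9; LS_Script lock = 9−9 = 0
Slack_Editing = LS_Editing − ES_Editing = 18 − 11 = 7

7 days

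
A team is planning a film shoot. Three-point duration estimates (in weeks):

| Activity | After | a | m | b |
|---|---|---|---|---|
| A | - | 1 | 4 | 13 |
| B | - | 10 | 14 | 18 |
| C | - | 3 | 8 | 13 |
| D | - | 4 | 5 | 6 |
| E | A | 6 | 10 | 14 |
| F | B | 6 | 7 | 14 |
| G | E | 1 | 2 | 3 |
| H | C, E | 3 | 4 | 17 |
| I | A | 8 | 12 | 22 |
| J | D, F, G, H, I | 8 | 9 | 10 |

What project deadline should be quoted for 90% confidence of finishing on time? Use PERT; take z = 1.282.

33.5 weeks

te_A = (1 + 4·4 + 13)/6 = 30/6 = 5; σ²_A = ((13−1)/6)² = 4.000
te_B = (10 + 4·14 + 18)/6 = 84/6 = 14; σ²_B = ((18−10)/6)² = 1.778
te_C = (3 + 4·8 + 13)/6 = 48/6 = 8; σ²_C = ((13−3)/6)² = 2.778
te_D = (4 + 4·5 + 6)/6 = 30/6 = 5; σ²_D = ((6−4)/6)² = 0.111
te_E = (6 + 4·10 + 14)/6 = 60/6 = 10; σ²_E = ((14−6)/6)² = 1.778
te_F = (6 + 4·7 + 14)/6 = 48/6 = 8; σ²_F = ((14−6)/6)² = 1.778
te_G = (1 + 4·2 + 3)/6 = 12/6 = 2; σ²_G = ((3−1)/6)² = 0.111
te_H = (3 + 4·4 + 17)/6 = 36/6 = 6; σ²_H = ((17−3)/6)² = 5.444
te_I = (8 + 4·12 + 22)/6 = 78/6 = 13; σ²_I = ((22−8)/6)² = 5.444
te_J = (8 + 4·9 + 10)/6 = 54/6 = 9; σ²_J = ((10−8)/6)² = 0.111

Forward pass:
ES_A = 0; EF_A = 5
ES_B = 0; EF_B = 14
ES_C = 0; EF_C = 8
ES_D = 0; EF_D = 5
ES_E = 5; EF_E = 5+10 = 15
ES_F = 14; EF_F = 14+8 = 22
ES_G = 15; EF_G = 15+2 = 17
ES_H = max(EF_C=8, EF_E=15) = 15; EF_H = 15+6 = 21
ES_I = 5; EF_I = 5+13 = 18
ES_J = max(EF_D=5, EF_F=22, EF_G=17, EF_H=21, EF_I=18) = 22; EF_J = 22+9 = 31
Expected project duration μ = 31 weeks. Critical path: B → F → J.

Variance along critical path = 1.778 + 1.778 + 0.111 = 3.667; σ = 1.915 weeks.
D = μ + z·σ = 31 + 1.282·1.915 = 33.5 weeks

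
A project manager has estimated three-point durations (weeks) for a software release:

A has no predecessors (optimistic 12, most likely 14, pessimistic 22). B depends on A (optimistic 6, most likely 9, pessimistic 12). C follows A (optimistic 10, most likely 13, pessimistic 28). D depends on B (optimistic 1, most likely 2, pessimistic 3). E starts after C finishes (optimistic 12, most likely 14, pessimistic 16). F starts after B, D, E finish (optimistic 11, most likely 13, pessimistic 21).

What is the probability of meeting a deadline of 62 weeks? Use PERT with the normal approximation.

te_A = (12 + 4·14 + 22)/6 = 90/6 = 15; σ²_A = ((22−12)/6)² = 2.778
te_B = (6 + 4·9 + 12)/6 = 54/6 = 9; σ²_B = ((12−6)/6)² = 1.000
te_C = (10 + 4·13 + 28)/6 = 90/6 = 15; σ²_C = ((28−10)/6)² = 9.000
te_D = (1 + 4·2 + 3)/6 = 12/6 = 2; σ²_D = ((3−1)/6)² = 0.111
te_E = (12 + 4·14 + 16)/6 = 84/6 = 14; σ²_E = ((16−12)/6)² = 0.444
te_F = (11 + 4·13 + 21)/6 = 84/6 = 14; σ²_F = ((21−11)/6)² = 2.778

Forward pass:
ES_A = 0; EF_A = 15
ES_B = 15; EF_B = 15+9 = 24
ES_C = 15; EF_C = 15+15 = 30
ES_D = 24; EF_D = 24+2 = 26
ES_E = 30; EF_E = 30+14 = 44
ES_F = max(EF_B=24, EF_D=26, EF_E=44) = 44; EF_F = 44+14 = 58
Expected project duration μ = 58 weeks. Critical path: A → C → E → F.

Variance along critical path = 2.778 + 9.000 + 0.444 + 2.778 = 15.000; σ = √15.000 = 3.873 weeks.
Z = (62 − 58) / 3.873 = 1.033
P(T ≤ 62) = Φ(1.033) ≈ 0.849

0.849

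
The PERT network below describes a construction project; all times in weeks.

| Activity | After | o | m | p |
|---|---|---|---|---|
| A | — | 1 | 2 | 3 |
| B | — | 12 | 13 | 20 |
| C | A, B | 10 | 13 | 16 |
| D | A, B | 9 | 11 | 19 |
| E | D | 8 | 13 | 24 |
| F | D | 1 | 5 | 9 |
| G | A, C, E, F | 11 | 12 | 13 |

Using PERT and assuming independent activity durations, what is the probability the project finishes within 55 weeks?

te_A = (1 + 4·2 + 3)/6 = 12/6 = 2; σ²_A = ((3−1)/6)² = 0.111
te_B = (12 + 4·13 + 20)/6 = 84/6 = 14; σ²_B = ((20−12)/6)² = 1.778
te_C = (10 + 4·13 + 16)/6 = 78/6 = 13; σ²_C = ((16−10)/6)² = 1.000
te_D = (9 + 4·11 + 19)/6 = 72/6 = 12; σ²_D = ((19−9)/6)² = 2.778
te_E = (8 + 4·13 + 24)/6 = 84/6 = 14; σ²_E = ((24−8)/6)² = 7.111
te_F = (1 + 4·5 + 9)/6 = 30/6 = 5; σ²_F = ((9−1)/6)² = 1.778
te_G = (11 + 4·12 + 13)/6 = 72/6 = 12; σ²_G = ((13−11)/6)² = 0.111

Forward pass:
ES_A = 0; EF_A = 2
ES_B = 0; EF_B = 14
ES_C = max(EF_A=2, EF_B=14) = 14; EF_C = 14+13 = 27
ES_D = max(EF_A=2, EF_B=14) = 14; EF_D = 14+12 = 26
ES_E = 26; EF_E = 26+14 = 40
ES_F = 26; EF_F = 26+5 = 31
ES_G = max(EF_A=2, EF_C=27, EF_E=40, EF_F=31) = 40; EF_G = 40+12 = 52
Expected project duration μ = 52 weeks. Critical path: B → D → E → G.

Variance along critical path = 1.778 + 2.778 + 7.111 + 0.111 = 11.778; σ = √11.778 = 3.432 weeks.
Z = (55 − 52) / 3.432 = 0.874
P(T ≤ 55) = Φ(0.874) ≈ 0.809

0.809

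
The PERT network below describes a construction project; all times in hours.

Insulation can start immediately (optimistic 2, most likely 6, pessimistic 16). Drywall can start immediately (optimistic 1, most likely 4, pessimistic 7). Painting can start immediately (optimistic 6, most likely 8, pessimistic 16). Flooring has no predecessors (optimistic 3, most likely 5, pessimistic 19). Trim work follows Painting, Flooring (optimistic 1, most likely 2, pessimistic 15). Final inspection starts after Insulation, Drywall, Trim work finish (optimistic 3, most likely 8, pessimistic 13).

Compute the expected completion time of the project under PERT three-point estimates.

21 hours

te_Insulation = (2 + 4·6 + 16)/6 = 42/6 = 7
te_Drywall = (1 + 4·4 + 7)/6 = 24/6 = 4
te_Painting = (6 + 4·8 + 16)/6 = 54/6 = 9
te_Flooring = (3 + 4·5 + 19)/6 = 42/6 = 7
te_Trim work = (1 + 4·2 + 15)/6 = 24/6 = 4
te_Final inspection = (3 + 4·8 + 13)/6 = 48/6 = 8

Forward pass:
ES_Insulation = 0; EF_Insulation = 7
ES_Drywall = 0; EF_Drywall = 4
ES_Painting = 0; EF_Painting = 9
ES_Flooring = 0; EF_Flooring = 7
ES_Trim work = max(EF_Painting=9, EF_Flooring=7) = 9; EF_Trim work = 9+4 = 13
ES_Final inspection = max(EF_Insulation=7, EF_Drywall=4, EF_Trim work=13) = 13; EF_Final inspection = 13+8 = 21
Expected project duration μ = 21 hours. Critical path: Painting → Trim work → Final inspection.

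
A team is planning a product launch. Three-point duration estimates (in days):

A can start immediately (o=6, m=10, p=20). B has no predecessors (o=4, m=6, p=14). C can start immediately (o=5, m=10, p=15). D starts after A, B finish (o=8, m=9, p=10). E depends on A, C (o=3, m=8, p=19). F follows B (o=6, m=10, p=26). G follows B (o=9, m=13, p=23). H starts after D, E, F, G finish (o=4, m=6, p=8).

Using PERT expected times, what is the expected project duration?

te_A = (6 + 4·10 + 20)/6 = 66/6 = 11
te_B = (4 + 4·6 + 14)/6 = 42/6 = 7
te_C = (5 + 4·10 + 15)/6 = 60/6 = 10
te_D = (8 + 4·9 + 10)/6 = 54/6 = 9
te_E = (3 + 4·8 + 19)/6 = 54/6 = 9
te_F = (6 + 4·10 + 26)/6 = 72/6 = 12
te_G = (9 + 4·13 + 23)/6 = 84/6 = 14
te_H = (4 + 4·6 + 8)/6 = 36/6 = 6

Forward pass:
ES_A = 0; EF_A = 11
ES_B = 0; EF_B = 7
ES_C = 0; EF_C = 10
ES_D = max(EF_A=11, EF_B=7) = 11; EF_D = 11+9 = 20
ES_E = max(EF_A=11, EF_C=10) = 11; EF_E = 11+9 = 20
ES_F = 7; EF_F = 7+12 = 19
ES_G = 7; EF_G = 7+14 = 21
ES_H = max(EF_D=20, EF_E=20, EF_F=19, EF_G=21) = 21; EF_H = 21+6 = 27
Expected project duration μ = 27 days. Critical path: B → G → H.

27 days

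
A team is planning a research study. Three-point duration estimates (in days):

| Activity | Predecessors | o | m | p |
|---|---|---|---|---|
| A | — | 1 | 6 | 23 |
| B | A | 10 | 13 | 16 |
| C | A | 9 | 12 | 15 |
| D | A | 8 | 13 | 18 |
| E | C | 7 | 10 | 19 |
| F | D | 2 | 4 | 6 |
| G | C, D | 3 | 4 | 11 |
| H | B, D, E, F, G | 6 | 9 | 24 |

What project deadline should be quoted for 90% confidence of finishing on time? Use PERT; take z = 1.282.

te_A = (1 + 4·6 + 23)/6 = 48/6 = 8; σ²_A = ((23−1)/6)² = 13.444
te_B = (10 + 4·13 + 16)/6 = 78/6 = 13; σ²_B = ((16−10)/6)² = 1.000
te_C = (9 + 4·12 + 15)/6 = 72/6 = 12; σ²_C = ((15−9)/6)² = 1.000
te_D = (8 + 4·13 + 18)/6 = 78/6 = 13; σ²_D = ((18−8)/6)² = 2.778
te_E = (7 + 4·10 + 19)/6 = 66/6 = 11; σ²_E = ((19−7)/6)² = 4.000
te_F = (2 + 4·4 + 6)/6 = 24/6 = 4; σ²_F = ((6−2)/6)² = 0.444
te_G = (3 + 4·4 + 11)/6 = 30/6 = 5; σ²_G = ((11−3)/6)² = 1.778
te_H = (6 + 4·9 + 24)/6 = 66/6 = 11; σ²_H = ((24−6)/6)² = 9.000

Forward pass:
ES_A = 0; EF_A = 8
ES_B = 8; EF_B = 8+13 = 21
ES_C = 8; EF_C = 8+12 = 20
ES_D = 8; EF_D = 8+13 = 21
ES_E = 20; EF_E = 20+11 = 31
ES_F = 21; EF_F = 21+4 = 25
ES_G = max(EF_C=20, EF_D=21) = 21; EF_G = 21+5 = 26
ES_H = max(EF_B=21, EF_D=21, EF_E=31, EF_F=25, EF_G=26) = 31; EF_H = 31+11 = 42
Expected project duration μ = 42 days. Critical path: A → C → E → H.

Variance along critical path = 13.444 + 1.000 + 4.000 + 9.000 = 27.444; σ = 5.239 days.
D = μ + z·σ = 42 + 1.282·5.239 = 48.7 days

48.7 days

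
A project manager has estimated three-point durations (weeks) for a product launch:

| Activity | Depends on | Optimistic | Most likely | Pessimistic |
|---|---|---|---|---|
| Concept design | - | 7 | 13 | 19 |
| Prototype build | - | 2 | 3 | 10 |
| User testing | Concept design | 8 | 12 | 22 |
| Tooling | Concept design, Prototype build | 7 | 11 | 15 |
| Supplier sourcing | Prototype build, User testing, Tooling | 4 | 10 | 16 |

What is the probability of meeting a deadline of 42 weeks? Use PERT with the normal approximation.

te_Concept design = (7 + 4·13 + 19)/6 = 78/6 = 13; σ²_Concept design = ((19−7)/6)² = 4.000
te_Prototype build = (2 + 4·3 + 10)/6 = 24/6 = 4; σ²_Prototype build = ((10−2)/6)² = 1.778
te_User testing = (8 + 4·12 + 22)/6 = 78/6 = 13; σ²_User testing = ((22−8)/6)² = 5.444
te_Tooling = (7 + 4·11 + 15)/6 = 66/6 = 11; σ²_Tooling = ((15−7)/6)² = 1.778
te_Supplier sourcing = (4 + 4·10 + 16)/6 = 60/6 = 10; σ²_Supplier sourcing = ((16−4)/6)² = 4.000

Forward pass:
ES_Concept design = 0; EF_Concept design = 13
ES_Prototype build = 0; EF_Prototype build = 4
ES_User testing = 13; EF_User testing = 13+13 = 26
ES_Tooling = max(EF_Concept design=13, EF_Prototype build=4) = 13; EF_Tooling = 13+11 = 24
ES_Supplier sourcing = max(EF_Prototype build=4, EF_User testing=26, EF_Tooling=24) = 26; EF_Supplier sourcing = 26+10 = 36
Expected project duration μ = 36 weeks. Critical path: Concept design → User testing → Supplier sourcing.

Variance along critical path = 4.000 + 5.444 + 4.000 = 13.444; σ = √13.444 = 3.667 weeks.
Z = (42 − 36) / 3.667 = 1.636
P(T ≤ 42) = Φ(1.636) ≈ 0.949

0.949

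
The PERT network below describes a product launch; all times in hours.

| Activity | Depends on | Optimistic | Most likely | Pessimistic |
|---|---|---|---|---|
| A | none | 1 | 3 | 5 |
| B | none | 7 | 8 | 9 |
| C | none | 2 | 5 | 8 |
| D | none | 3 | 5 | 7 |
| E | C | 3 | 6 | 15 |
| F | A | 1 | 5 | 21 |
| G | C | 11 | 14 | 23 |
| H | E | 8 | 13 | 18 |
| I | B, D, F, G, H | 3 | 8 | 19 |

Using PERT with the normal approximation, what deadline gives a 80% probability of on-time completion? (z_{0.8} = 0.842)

te_A = (1 + 4·3 + 5)/6 = 18/6 = 3; σ²_A = ((5−1)/6)² = 0.444
te_B = (7 + 4·8 + 9)/6 = 48/6 = 8; σ²_B = ((9−7)/6)² = 0.111
te_C = (2 + 4·5 + 8)/6 = 30/6 = 5; σ²_C = ((8−2)/6)² = 1.000
te_D = (3 + 4·5 + 7)/6 = 30/6 = 5; σ²_D = ((7−3)/6)² = 0.444
te_E = (3 + 4·6 + 15)/6 = 42/6 = 7; σ²_E = ((15−3)/6)² = 4.000
te_F = (1 + 4·5 + 21)/6 = 42/6 = 7; σ²_F = ((21−1)/6)² = 11.111
te_G = (11 + 4·14 + 23)/6 = 90/6 = 15; σ²_G = ((23−11)/6)² = 4.000
te_H = (8 + 4·13 + 18)/6 = 78/6 = 13; σ²_H = ((18−8)/6)² = 2.778
te_I = (3 + 4·8 + 19)/6 = 54/6 = 9; σ²_I = ((19−3)/6)² = 7.111

Forward pass:
ES_A = 0; EF_A = 3
ES_B = 0; EF_B = 8
ES_C = 0; EF_C = 5
ES_D = 0; EF_D = 5
ES_E = 5; EF_E = 5+7 = 12
ES_F = 3; EF_F = 3+7 = 10
ES_G = 5; EF_G = 5+15 = 20
ES_H = 12; EF_H = 12+13 = 25
ES_I = max(EF_B=8, EF_D=5, EF_F=10, EF_G=20, EF_H=25) = 25; EF_I = 25+9 = 34
Expected project duration μ = 34 hours. Critical path: C → E → H → I.

Variance along critical path = 1.000 + 4.000 + 2.778 + 7.111 = 14.889; σ = 3.859 hours.
D = μ + z·σ = 34 + 0.842·3.859 = 37.2 hours

37.2 hours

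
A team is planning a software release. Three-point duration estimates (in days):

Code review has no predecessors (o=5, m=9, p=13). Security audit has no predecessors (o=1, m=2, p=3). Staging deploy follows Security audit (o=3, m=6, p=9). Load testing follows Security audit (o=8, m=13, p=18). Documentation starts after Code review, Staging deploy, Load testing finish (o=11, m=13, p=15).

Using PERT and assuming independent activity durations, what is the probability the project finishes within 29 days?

0.708

te_Code review = (5 + 4·9 + 13)/6 = 54/6 = 9; σ²_Code review = ((13−5)/6)² = 1.778
te_Security audit = (1 + 4·2 + 3)/6 = 12/6 = 2; σ²_Security audit = ((3−1)/6)² = 0.111
te_Staging deploy = (3 + 4·6 + 9)/6 = 36/6 = 6; σ²_Staging deploy = ((9−3)/6)² = 1.000
te_Load testing = (8 + 4·13 + 18)/6 = 78/6 = 13; σ²_Load testing = ((18−8)/6)² = 2.778
te_Documentation = (11 + 4·13 + 15)/6 = 78/6 = 13; σ²_Documentation = ((15−11)/6)² = 0.444

Forward pass:
ES_Code review = 0; EF_Code review = 9
ES_Security audit = 0; EF_Security audit = 2
ES_Staging deploy = 2; EF_Staging deploy = 2+6 = 8
ES_Load testing = 2; EF_Load testing = 2+13 = 15
ES_Documentation = max(EF_Code review=9, EF_Staging deploy=8, EF_Load testing=15) = 15; EF_Documentation = 15+13 = 28
Expected project duration μ = 28 days. Critical path: Security audit → Load testing → Documentation.

Variance along critical path = 0.111 + 2.778 + 0.444 = 3.333; σ = √3.333 = 1.826 days.
Z = (29 − 28) / 1.826 = 0.548
P(T ≤ 29) = Φ(0.548) ≈ 0.708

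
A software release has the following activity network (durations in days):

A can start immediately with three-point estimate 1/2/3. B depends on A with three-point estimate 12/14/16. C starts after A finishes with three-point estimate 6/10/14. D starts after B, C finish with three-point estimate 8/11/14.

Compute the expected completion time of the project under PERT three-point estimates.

te_A = (1 + 4·2 + 3)/6 = 12/6 = 2
te_B = (12 + 4·14 + 16)/6 = 84/6 = 14
te_C = (6 + 4·10 + 14)/6 = 60/6 = 10
te_D = (8 + 4·11 + 14)/6 = 66/6 = 11

Forward pass:
ES_A = 0; EF_A = 2
ES_B = 2; EF_B = 2+14 = 16
ES_C = 2; EF_C = 2+10 = 12
ES_D = max(EF_B=16, EF_C=12) = 16; EF_D = 16+11 = 27
Expected project duration μ = 27 days. Critical path: A → B → D.

27 days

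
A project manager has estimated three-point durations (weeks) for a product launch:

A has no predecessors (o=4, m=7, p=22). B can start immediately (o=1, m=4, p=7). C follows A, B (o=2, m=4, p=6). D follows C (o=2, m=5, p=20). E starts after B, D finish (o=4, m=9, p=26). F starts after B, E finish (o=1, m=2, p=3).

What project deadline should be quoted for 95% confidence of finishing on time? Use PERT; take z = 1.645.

42.3 weeks

te_A = (4 + 4·7 + 22)/6 = 54/6 = 9; σ²_A = ((22−4)/6)² = 9.000
te_B = (1 + 4·4 + 7)/6 = 24/6 = 4; σ²_B = ((7−1)/6)² = 1.000
te_C = (2 + 4·4 + 6)/6 = 24/6 = 4; σ²_C = ((6−2)/6)² = 0.444
te_D = (2 + 4·5 + 20)/6 = 42/6 = 7; σ²_D = ((20−2)/6)² = 9.000
te_E = (4 + 4·9 + 26)/6 = 66/6 = 11; σ²_E = ((26−4)/6)² = 13.444
te_F = (1 + 4·2 + 3)/6 = 12/6 = 2; σ²_F = ((3−1)/6)² = 0.111

Forward pass:
ES_A = 0; EF_A = 9
ES_B = 0; EF_B = 4
ES_C = max(EF_A=9, EF_B=4) = 9; EF_C = 9+4 = 13
ES_D = 13; EF_D = 13+7 = 20
ES_E = max(EF_B=4, EF_D=20) = 20; EF_E = 20+11 = 31
ES_F = max(EF_B=4, EF_E=31) = 31; EF_F = 31+2 = 33
Expected project duration μ = 33 weeks. Critical path: A → C → D → E → F.

Variance along critical path = 9.000 + 0.444 + 9.000 + 13.444 + 0.111 = 32.000; σ = 5.657 weeks.
D = μ + z·σ = 33 + 1.645·5.657 = 42.3 weeks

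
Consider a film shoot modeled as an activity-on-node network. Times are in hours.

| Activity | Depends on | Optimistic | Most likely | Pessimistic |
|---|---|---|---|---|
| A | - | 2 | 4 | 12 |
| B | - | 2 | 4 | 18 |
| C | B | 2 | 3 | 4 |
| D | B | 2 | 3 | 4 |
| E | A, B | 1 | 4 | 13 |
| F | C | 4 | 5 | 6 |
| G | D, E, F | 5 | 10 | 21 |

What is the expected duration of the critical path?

25 hours

te_A = (2 + 4·4 + 12)/6 = 30/6 = 5
te_B = (2 + 4·4 + 18)/6 = 36/6 = 6
te_C = (2 + 4·3 + 4)/6 = 18/6 = 3
te_D = (2 + 4·3 + 4)/6 = 18/6 = 3
te_E = (1 + 4·4 + 13)/6 = 30/6 = 5
te_F = (4 + 4·5 + 6)/6 = 30/6 = 5
te_G = (5 + 4·10 + 21)/6 = 66/6 = 11

Forward pass:
ES_A = 0; EF_A = 5
ES_B = 0; EF_B = 6
ES_C = 6; EF_C = 6+3 = 9
ES_D = 6; EF_D = 6+3 = 9
ES_E = max(EF_A=5, EF_B=6) = 6; EF_E = 6+5 = 11
ES_F = 9; EF_F = 9+5 = 14
ES_G = max(EF_D=9, EF_E=11, EF_F=14) = 14; EF_G = 14+11 = 25
Expected project duration μ = 25 hours. Critical path: B → C → F → G.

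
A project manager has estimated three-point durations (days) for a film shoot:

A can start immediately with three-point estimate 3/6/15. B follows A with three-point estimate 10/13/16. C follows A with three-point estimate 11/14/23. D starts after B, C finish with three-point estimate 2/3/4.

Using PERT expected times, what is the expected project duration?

25 days

te_A = (3 + 4·6 + 15)/6 = 42/6 = 7
te_B = (10 + 4·13 + 16)/6 = 78/6 = 13
te_C = (11 + 4·14 + 23)/6 = 90/6 = 15
te_D = (2 + 4·3 + 4)/6 = 18/6 = 3

Forward pass:
ES_A = 0; EF_A = 7
ES_B = 7; EF_B = 7+13 = 20
ES_C = 7; EF_C = 7+15 = 22
ES_D = max(EF_B=20, EF_C=22) = 22; EF_D = 22+3 = 25
Expected project duration μ = 25 days. Critical path: A → C → D.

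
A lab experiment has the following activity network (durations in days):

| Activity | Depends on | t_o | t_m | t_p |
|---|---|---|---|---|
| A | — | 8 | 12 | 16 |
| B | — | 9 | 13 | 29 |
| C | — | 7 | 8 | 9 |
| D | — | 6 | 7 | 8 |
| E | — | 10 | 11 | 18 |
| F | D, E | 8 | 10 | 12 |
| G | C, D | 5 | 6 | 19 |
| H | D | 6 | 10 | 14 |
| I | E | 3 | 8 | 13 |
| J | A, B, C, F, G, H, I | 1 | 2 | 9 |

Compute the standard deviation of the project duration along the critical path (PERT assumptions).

te_A = (8 + 4·12 + 16)/6 = 72/6 = 12; σ²_A = ((16−8)/6)² = 1.778
te_B = (9 + 4·13 + 29)/6 = 90/6 = 15; σ²_B = ((29−9)/6)² = 11.111
te_C = (7 + 4·8 + 9)/6 = 48/6 = 8; σ²_C = ((9−7)/6)² = 0.111
te_D = (6 + 4·7 + 8)/6 = 42/6 = 7; σ²_D = ((8−6)/6)² = 0.111
te_E = (10 + 4·11 + 18)/6 = 72/6 = 12; σ²_E = ((18−10)/6)² = 1.778
te_F = (8 + 4·10 + 12)/6 = 60/6 = 10; σ²_F = ((12−8)/6)² = 0.444
te_G = (5 + 4·6 + 19)/6 = 48/6 = 8; σ²_G = ((19−5)/6)² = 5.444
te_H = (6 + 4·10 + 14)/6 = 60/6 = 10; σ²_H = ((14−6)/6)² = 1.778
te_I = (3 + 4·8 + 13)/6 = 48/6 = 8; σ²_I = ((13−3)/6)² = 2.778
te_J = (1 + 4·2 + 9)/6 = 18/6 = 3; σ²_J = ((9−1)/6)² = 1.778

Forward pass:
ES_A = 0; EF_A = 12
ES_B = 0; EF_B = 15
ES_C = 0; EF_C = 8
ES_D = 0; EF_D = 7
ES_E = 0; EF_E = 12
ES_F = max(EF_D=7, EF_E=12) = 12; EF_F = 12+10 = 22
ES_G = max(EF_C=8, EF_D=7) = 8; EF_G = 8+8 = 16
ES_H = 7; EF_H = 7+10 = 17
ES_I = 12; EF_I = 12+8 = 20
ES_J = max(EF_A=12, EF_B=15, EF_C=8, EF_F=22, EF_G=16, EF_H=17, EF_I=20) = 22; EF_J = 22+3 = 25
Expected project duration μ = 25 days. Critical path: E → F → J.

Variance along critical path = 1.778 + 0.444 + 1.778 = 4.000
σ = √4.000 = 2.000 days

2.00 days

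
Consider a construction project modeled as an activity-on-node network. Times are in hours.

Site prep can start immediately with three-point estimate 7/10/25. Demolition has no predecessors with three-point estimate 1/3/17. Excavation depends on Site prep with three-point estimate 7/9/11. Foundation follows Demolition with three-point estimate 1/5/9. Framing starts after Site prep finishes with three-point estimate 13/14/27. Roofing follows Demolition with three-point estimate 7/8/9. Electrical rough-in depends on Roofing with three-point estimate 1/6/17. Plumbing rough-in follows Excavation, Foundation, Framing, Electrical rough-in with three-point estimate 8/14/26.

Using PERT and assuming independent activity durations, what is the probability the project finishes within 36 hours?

0.074

te_Site prep = (7 + 4·10 + 25)/6 = 72/6 = 12; σ²_Site prep = ((25−7)/6)² = 9.000
te_Demolition = (1 + 4·3 + 17)/6 = 30/6 = 5; σ²_Demolition = ((17−1)/6)² = 7.111
te_Excavation = (7 + 4·9 + 11)/6 = 54/6 = 9; σ²_Excavation = ((11−7)/6)² = 0.444
te_Foundation = (1 + 4·5 + 9)/6 = 30/6 = 5; σ²_Foundation = ((9−1)/6)² = 1.778
te_Framing = (13 + 4·14 + 27)/6 = 96/6 = 16; σ²_Framing = ((27−13)/6)² = 5.444
te_Roofing = (7 + 4·8 + 9)/6 = 48/6 = 8; σ²_Roofing = ((9−7)/6)² = 0.111
te_Electrical rough-in = (1 + 4·6 + 17)/6 = 42/6 = 7; σ²_Electrical rough-in = ((17−1)/6)² = 7.111
te_Plumbing rough-in = (8 + 4·14 + 26)/6 = 90/6 = 15; σ²_Plumbing rough-in = ((26−8)/6)² = 9.000

Forward pass:
ES_Site prep = 0; EF_Site prep = 12
ES_Demolition = 0; EF_Demolition = 5
ES_Excavation = 12; EF_Excavation = 12+9 = 21
ES_Foundation = 5; EF_Foundation = 5+5 = 10
ES_Framing = 12; EF_Framing = 12+16 = 28
ES_Roofing = 5; EF_Roofing = 5+8 = 13
ES_Electrical rough-in = 13; EF_Electrical rough-in = 13+7 = 20
ES_Plumbing rough-in = max(EF_Excavation=21, EF_Foundation=10, EF_Framing=28, EF_Electrical rough-in=20) = 28; EF_Plumbing rough-in = 28+15 = 43
Expected project duration μ = 43 hours. Critical path: Site prep → Framing → Plumbing rough-in.

Variance along critical path = 9.000 + 5.444 + 9.000 = 23.444; σ = √23.444 = 4.842 hours.
Z = (36 − 43) / 4.842 = -1.446
P(T ≤ 36) = Φ(-1.446) ≈ 0.074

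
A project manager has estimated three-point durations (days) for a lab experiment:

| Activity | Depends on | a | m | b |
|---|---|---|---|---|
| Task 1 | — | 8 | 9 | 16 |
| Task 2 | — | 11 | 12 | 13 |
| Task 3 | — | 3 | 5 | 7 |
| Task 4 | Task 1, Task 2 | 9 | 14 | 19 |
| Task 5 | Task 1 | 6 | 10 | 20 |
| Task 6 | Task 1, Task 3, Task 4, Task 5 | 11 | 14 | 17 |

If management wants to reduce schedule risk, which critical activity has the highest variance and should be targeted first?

te_Task 1 = (8 + 4·9 + 16)/6 = 60/6 = 10; σ²_Task 1 = ((16−8)/6)² = 1.778
te_Task 2 = (11 + 4·12 + 13)/6 = 72/6 = 12; σ²_Task 2 = ((13−11)/6)² = 0.111
te_Task 3 = (3 + 4·5 + 7)/6 = 30/6 = 5; σ²_Task 3 = ((7−3)/6)² = 0.444
te_Task 4 = (9 + 4·14 + 19)/6 = 84/6 = 14; σ²_Task 4 = ((19−9)/6)² = 2.778
te_Task 5 = (6 + 4·10 + 20)/6 = 66/6 = 11; σ²_Task 5 = ((20−6)/6)² = 5.444
te_Task 6 = (11 + 4·14 + 17)/6 = 84/6 = 14; σ²_Task 6 = ((17−11)/6)² = 1.000

Forward pass:
ES_Task 1 = 0; EF_Task 1 = 10
ES_Task 2 = 0; EF_Task 2 = 12
ES_Task 3 = 0; EF_Task 3 = 5
ES_Task 4 = max(EF_Task 1=10, EF_Task 2=12) = 12; EF_Task 4 = 12+14 = 26
ES_Task 5 = 10; EF_Task 5 = 10+11 = 21
ES_Task 6 = max(EF_Task 1=10, EF_Task 3=5, EF_Task 4=26, EF_Task 5=21) = 26; EF_Task 6 = 26+14 = 40
Expected project duration μ = 40 days. Critical path: Task 2 → Task 4 → Task 6.

Variances on critical path: σ²_Task 2=0.111, σ²_Task 4=2.778, σ²_Task 6=1.000.
Largest is σ²_Task 4 = 2.778.

Task 4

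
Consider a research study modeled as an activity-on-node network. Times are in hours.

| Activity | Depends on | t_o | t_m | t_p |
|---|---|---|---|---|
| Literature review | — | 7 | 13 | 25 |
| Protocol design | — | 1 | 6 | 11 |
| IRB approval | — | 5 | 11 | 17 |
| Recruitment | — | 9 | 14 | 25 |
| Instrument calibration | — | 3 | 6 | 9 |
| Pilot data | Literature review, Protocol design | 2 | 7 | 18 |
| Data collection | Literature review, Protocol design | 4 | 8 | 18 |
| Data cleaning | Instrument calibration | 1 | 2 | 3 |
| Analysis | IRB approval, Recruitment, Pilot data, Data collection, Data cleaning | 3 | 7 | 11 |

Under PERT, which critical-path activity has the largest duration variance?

te_Literature review = (7 + 4·13 + 25)/6 = 84/6 = 14; σ²_Literature review = ((25−7)/6)² = 9.000
te_Protocol design = (1 + 4·6 + 11)/6 = 36/6 = 6; σ²_Protocol design = ((11−1)/6)² = 2.778
te_IRB approval = (5 + 4·11 + 17)/6 = 66/6 = 11; σ²_IRB approval = ((17−5)/6)² = 4.000
te_Recruitment = (9 + 4·14 + 25)/6 = 90/6 = 15; σ²_Recruitment = ((25−9)/6)² = 7.111
te_Instrument calibration = (3 + 4·6 + 9)/6 = 36/6 = 6; σ²_Instrument calibration = ((9−3)/6)² = 1.000
te_Pilot data = (2 + 4·7 + 18)/6 = 48/6 = 8; σ²_Pilot data = ((18−2)/6)² = 7.111
te_Data collection = (4 + 4·8 + 18)/6 = 54/6 = 9; σ²_Data collection = ((18−4)/6)² = 5.444
te_Data cleaning = (1 + 4·2 + 3)/6 = 12/6 = 2; σ²_Data cleaning = ((3−1)/6)² = 0.111
te_Analysis = (3 + 4·7 + 11)/6 = 42/6 = 7; σ²_Analysis = ((11−3)/6)² = 1.778

Forward pass:
ES_Literature review = 0; EF_Literature review = 14
ES_Protocol design = 0; EF_Protocol design = 6
ES_IRB approval = 0; EF_IRB approval = 11
ES_Recruitment = 0; EF_Recruitment = 15
ES_Instrument calibration = 0; EF_Instrument calibration = 6
ES_Pilot data = max(EF_Literature review=14, EF_Protocol design=6) = 14; EF_Pilot data = 14+8 = 22
ES_Data collection = max(EF_Literature review=14, EF_Protocol design=6) = 14; EF_Data collection = 14+9 = 23
ES_Data cleaning = 6; EF_Data cleaning = 6+2 = 8
ES_Analysis = max(EF_IRB approval=11, EF_Recruitment=15, EF_Pilot data=22, EF_Data collection=23, EF_Data cleaning=8) = 23; EF_Analysis = 23+7 = 30
Expected project duration μ = 30 hours. Critical path: Literature review → Data collection → Analysis.

Variances on critical path: σ²_Literature review=9.000, σ²_Data collection=5.444, σ²_Analysis=1.778.
Largest is σ²_Literature review = 9.000.

Literature review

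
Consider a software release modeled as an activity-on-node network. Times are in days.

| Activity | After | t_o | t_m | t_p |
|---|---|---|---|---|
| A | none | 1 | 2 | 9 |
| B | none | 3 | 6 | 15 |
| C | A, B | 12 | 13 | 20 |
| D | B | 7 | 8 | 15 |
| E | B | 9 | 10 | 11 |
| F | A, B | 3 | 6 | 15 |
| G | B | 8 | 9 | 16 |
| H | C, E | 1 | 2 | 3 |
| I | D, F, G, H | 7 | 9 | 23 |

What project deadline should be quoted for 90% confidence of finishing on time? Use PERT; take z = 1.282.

38.6 days

te_A = (1 + 4·2 + 9)/6 = 18/6 = 3; σ²_A = ((9−1)/6)² = 1.778
te_B = (3 + 4·6 + 15)/6 = 42/6 = 7; σ²_B = ((15−3)/6)² = 4.000
te_C = (12 + 4·13 + 20)/6 = 84/6 = 14; σ²_C = ((20−12)/6)² = 1.778
te_D = (7 + 4·8 + 15)/6 = 54/6 = 9; σ²_D = ((15−7)/6)² = 1.778
te_E = (9 + 4·10 + 11)/6 = 60/6 = 10; σ²_E = ((11−9)/6)² = 0.111
te_F = (3 + 4·6 + 15)/6 = 42/6 = 7; σ²_F = ((15−3)/6)² = 4.000
te_G = (8 + 4·9 + 16)/6 = 60/6 = 10; σ²_G = ((16−8)/6)² = 1.778
te_H = (1 + 4·2 + 3)/6 = 12/6 = 2; σ²_H = ((3−1)/6)² = 0.111
te_I = (7 + 4·9 + 23)/6 = 66/6 = 11; σ²_I = ((23−7)/6)² = 7.111

Forward pass:
ES_A = 0; EF_A = 3
ES_B = 0; EF_B = 7
ES_C = max(EF_A=3, EF_B=7) = 7; EF_C = 7+14 = 21
ES_D = 7; EF_D = 7+9 = 16
ES_E = 7; EF_E = 7+10 = 17
ES_F = max(EF_A=3, EF_B=7) = 7; EF_F = 7+7 = 14
ES_G = 7; EF_G = 7+10 = 17
ES_H = max(EF_C=21, EF_E=17) = 21; EF_H = 21+2 = 23
ES_I = max(EF_D=16, EF_F=14, EF_G=17, EF_H=23) = 23; EF_I = 23+11 = 34
Expected project duration μ = 34 days. Critical path: B → C → H → I.

Variance along critical path = 4.000 + 1.778 + 0.111 + 7.111 = 13.000; σ = 3.606 days.
D = μ + z·σ = 34 + 1.282·3.606 = 38.6 days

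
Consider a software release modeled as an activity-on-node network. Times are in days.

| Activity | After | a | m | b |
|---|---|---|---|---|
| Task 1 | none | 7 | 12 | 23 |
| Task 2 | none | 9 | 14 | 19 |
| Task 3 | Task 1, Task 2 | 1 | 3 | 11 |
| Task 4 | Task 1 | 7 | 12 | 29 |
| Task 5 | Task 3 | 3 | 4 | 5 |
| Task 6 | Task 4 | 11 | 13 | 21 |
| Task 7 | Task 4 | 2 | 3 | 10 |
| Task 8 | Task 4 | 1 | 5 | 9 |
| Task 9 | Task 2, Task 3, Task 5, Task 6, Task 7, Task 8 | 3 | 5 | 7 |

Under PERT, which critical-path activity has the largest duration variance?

Task 4

te_Task 1 = (7 + 4·12 + 23)/6 = 78/6 = 13; σ²_Task 1 = ((23−7)/6)² = 7.111
te_Task 2 = (9 + 4·14 + 19)/6 = 84/6 = 14; σ²_Task 2 = ((19−9)/6)² = 2.778
te_Task 3 = (1 + 4·3 + 11)/6 = 24/6 = 4; σ²_Task 3 = ((11−1)/6)² = 2.778
te_Task 4 = (7 + 4·12 + 29)/6 = 84/6 = 14; σ²_Task 4 = ((29−7)/6)² = 13.444
te_Task 5 = (3 + 4·4 + 5)/6 = 24/6 = 4; σ²_Task 5 = ((5−3)/6)² = 0.111
te_Task 6 = (11 + 4·13 + 21)/6 = 84/6 = 14; σ²_Task 6 = ((21−11)/6)² = 2.778
te_Task 7 = (2 + 4·3 + 10)/6 = 24/6 = 4; σ²_Task 7 = ((10−2)/6)² = 1.778
te_Task 8 = (1 + 4·5 + 9)/6 = 30/6 = 5; σ²_Task 8 = ((9−1)/6)² = 1.778
te_Task 9 = (3 + 4·5 + 7)/6 = 30/6 = 5; σ²_Task 9 = ((7−3)/6)² = 0.444

Forward pass:
ES_Task 1 = 0; EF_Task 1 = 13
ES_Task 2 = 0; EF_Task 2 = 14
ES_Task 3 = max(EF_Task 1=13, EF_Task 2=14) = 14; EF_Task 3 = 14+4 = 18
ES_Task 4 = 13; EF_Task 4 = 13+14 = 27
ES_Task 5 = 18; EF_Task 5 = 18+4 = 22
ES_Task 6 = 27; EF_Task 6 = 27+14 = 41
ES_Task 7 = 27; EF_Task 7 = 27+4 = 31
ES_Task 8 = 27; EF_Task 8 = 27+5 = 32
ES_Task 9 = max(EF_Task 2=14, EF_Task 3=18, EF_Task 5=22, EF_Task 6=41, EF_Task 7=31, EF_Task 8=32) = 41; EF_Task 9 = 41+5 = 46
Expected project duration μ = 46 days. Critical path: Task 1 → Task 4 → Task 6 → Task 9.

Variances on critical path: σ²_Task 1=7.111, σ²_Task 4=13.444, σ²_Task 6=2.778, σ²_Task 9=0.444.
Largest is σ²_Task 4 = 13.444.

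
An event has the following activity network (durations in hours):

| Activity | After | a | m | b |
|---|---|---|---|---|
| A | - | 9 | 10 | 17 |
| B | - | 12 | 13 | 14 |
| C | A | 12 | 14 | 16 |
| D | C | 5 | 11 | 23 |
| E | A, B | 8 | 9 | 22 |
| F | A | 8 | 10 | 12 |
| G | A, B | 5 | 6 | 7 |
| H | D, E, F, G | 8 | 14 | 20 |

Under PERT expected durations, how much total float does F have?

16 hours

te_A = (9 + 4·10 + 17)/6 = 66/6 = 11
te_B = (12 + 4·13 + 14)/6 = 78/6 = 13
te_C = (12 + 4·14 + 16)/6 = 84/6 = 14
te_D = (5 + 4·11 + 23)/6 = 72/6 = 12
te_E = (8 + 4·9 + 22)/6 = 66/6 = 11
te_F = (8 + 4·10 + 12)/6 = 60/6 = 10
te_G = (5 + 4·6 + 7)/6 = 36/6 = 6
te_H = (8 + 4·14 + 20)/6 = 84/6 = 14

Forward pass:
ES_A = 0; EF_A = 11
ES_B = 0; EF_B = 13
ES_C = 11; EF_C = 11+14 = 25
ES_D = 25; EF_D = 25+12 = 37
ES_E = max(EF_A=11, EF_B=13) = 13; EF_E = 13+11 = 24
ES_F = 11; EF_F = 11+10 = 21
ES_G = max(EF_A=11, EF_B=13) = 13; EF_G = 13+6 = 19
ES_H = max(EF_D=37, EF_E=24, EF_F=21, EF_G=19) = 37; EF_H = 37+14 = 51
Expected project duration μ = 51 hours. Critical path: A → C → D → H.

Backward pass:
LF_H = 51; LS_H = 51−14 = 37
LF_G = LS_H = 37; LS_G = 37−6 = 31
LF_F = LS_H = 37; LS_F = 37−10 = 27
LF_E = LS_H = 37; LS_E = 37−11 = 26
LF_D = LS_H = 37; LS_D = 37−12 = 25
LF_C = LS_D = 25; LS_C = 25−14 = 11
LF_B = min(LS_E=26, LS_G=31) = 26; LS_B = 26−13 = 13
LF_A = min(LS_C=11, LS_E=26, LS_F=27, LS_G=31) = 11; LS_A = 11−11 = 0
Slack_F = LS_F − ES_F = 27 − 11 = 16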